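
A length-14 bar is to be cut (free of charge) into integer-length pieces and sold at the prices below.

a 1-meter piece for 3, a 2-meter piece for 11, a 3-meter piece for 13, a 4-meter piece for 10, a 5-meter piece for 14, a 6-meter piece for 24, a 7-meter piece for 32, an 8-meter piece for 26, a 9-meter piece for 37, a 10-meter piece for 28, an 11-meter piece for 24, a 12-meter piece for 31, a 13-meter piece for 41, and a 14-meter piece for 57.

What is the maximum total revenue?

77

Let v[k] be the best obtainable value from length k. For each k, try every first piece i and keep the best of price[i] + v[k−i].
v[1] = 3
v[2] = max(3+3, 11+0) = 11
v[3] = max(3+11, 11+3, 13+0) = 14
v[4] = max(3+14, 11+11, 13+3, 10+0) = 22
v[5] = max(3+22, 11+14, 13+11, 10+3, 14+0) = 25
v[6] = max(3+25, 11+22, 13+14, 10+11, 14+3, 24+0) = 33
v[7] = max(3+33, 11+25, 13+22, …, 24+3, 32+0) = 36
v[8] = max(3+36, 11+33, 13+25, …, 32+3, 26+0) = 44
v[9] = max(3+44, 11+36, 13+33, …, 26+3, 37+0) = 47
v[10] = max(3+47, 11+44, 13+36, …, 37+3, 28+0) = 55
v[11] = max(3+55, 11+47, 13+44, …, 28+3, 24+0) = 58
v[12] = max(3+58, 11+55, 13+47, …, 24+3, 31+0) = 66
v[13] = max(3+66, 11+58, 13+55, …, 31+3, 41+0) = 69
v[14] = max(3+69, 11+66, 13+58, …, 41+3, 57+0) = 77
One optimal cutting: 2 + 2 + 2 + 2 + 2 + 2 + 2 → 11 + 11 + 11 + 11 + 11 + 11 + 11 = 77.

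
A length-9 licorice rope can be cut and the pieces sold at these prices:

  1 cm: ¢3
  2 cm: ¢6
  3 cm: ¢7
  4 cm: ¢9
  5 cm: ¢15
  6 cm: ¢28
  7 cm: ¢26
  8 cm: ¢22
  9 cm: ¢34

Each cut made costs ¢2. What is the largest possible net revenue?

34

Build r[k] bottom-up: r[k] = max over allowed piece i of (p[i] + r[k−i]) − 2 per cut.
r[1] = 3
r[2] = max(3+3-2, 6+0) = 6
r[3] = max(3+6-2, 6+3-2, 7+0) = 7
r[4] = max(3+7-2, 6+6-2, 7+3-2, 9+0) = 10
r[5] = max(3+10-2, 6+7-2, 7+6-2, 9+3-2, 15+0) = 15
r[6] = max(3+15-2, 6+10-2, 7+7-2, 9+6-2, 15+3-2, 28+0) = 28
r[7] = max(3+28-2, 6+15-2, 7+10-2, …, 28+3-2, 26+0) = 29
r[8] = max(3+29-2, 6+28-2, 7+15-2, …, 26+3-2, 22+0) = 32
r[9] = max(3+32-2, 6+29-2, 7+28-2, …, 22+3-2, 34+0) = 34
Best is to make no cuts and sell whole for ¢34.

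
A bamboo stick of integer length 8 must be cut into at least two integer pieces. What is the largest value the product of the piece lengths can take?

18

Let m[k] be the best product for length k (with at least one cut). For each first piece i, the rest contributes max(k−i, m[k−i]).
Small cases: m[2]=1.
m[3] = max(1·2, 2·1) = 2
m[4] = max(1·3, 2·2, 3·1) = 4
m[5] = max(1·4, 2·3, 3·2, 4·1) = 6
m[6] = max(1·6, 2·4, 3·3, 4·2, 5·1) = 9
m[7] = max(1·9, 2·6, 3·4, 4·3, 5·2, 6·1) = 12
m[8] = max(1·12, 2·9, 3·6, …, 6·2, 7·1) = 18
One optimal split: 3 + 3 + 2; product 3·3·2 = 18.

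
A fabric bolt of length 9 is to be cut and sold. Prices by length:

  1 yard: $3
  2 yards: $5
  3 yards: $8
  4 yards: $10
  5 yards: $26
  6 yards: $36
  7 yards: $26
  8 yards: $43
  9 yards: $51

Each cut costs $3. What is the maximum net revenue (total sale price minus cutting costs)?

51

Let r[k] be the best obtainable value from length k. For each k, try every first piece i and keep the best of price[i] + r[k−i] minus the 3 cut fee when i<k.
r[1] = 3
r[2] = max(3+3-3, 5+0) = 5
r[3] = max(3+5-3, 5+3-3, 8+0) = 8
r[4] = max(3+8-3, 5+5-3, 8+3-3, 10+0) = 10
r[5] = max(3+10-3, 5+8-3, 8+5-3, 10+3-3, 26+0) = 26
r[6] = max(3+26-3, 5+10-3, 8+8-3, 10+5-3, 26+3-3, 36+0) = 36
r[7] = max(3+36-3, 5+26-3, 8+10-3, …, 36+3-3, 26+0) = 36
r[8] = max(3+36-3, 5+36-3, 8+26-3, …, 26+3-3, 43+0) = 43
r[9] = max(3+43-3, 5+36-3, 8+36-3, …, 43+3-3, 51+0) = 51
Best is to make no cuts and sell whole for $51.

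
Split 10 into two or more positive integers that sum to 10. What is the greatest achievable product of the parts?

36

Define prod[k] = max over 1≤i<k of i · max(k−i, prod[k−i]); the inner max lets the remainder stay uncut if that's better.
Small cases: prod[2]=1, prod[3]=2.
prod[4] = max(1*3, 2*2, 3*1) = 4
prod[5] = max(1*4, 2*3, 3*2, 4*1) = 6
prod[6] = max(1*6, 2*4, 3*3, 4*2, 5*1) = 9
prod[7] = max(1*9, 2*6, 3*4, 4*3, 5*2, 6*1) = 12
prod[8] = max(1*12, 2*9, 3*6, …, 6*2, 7*1) = 18
prod[9] = max(1*18, 2*12, 3*9, …, 7*2, 8*1) = 27
prod[10] = max(1*27, 2*18, 3*12, …, 8*2, 9*1) = 36
One optimal split: 3 + 3 + 2 + 2; product 3*3*2*2 = 36.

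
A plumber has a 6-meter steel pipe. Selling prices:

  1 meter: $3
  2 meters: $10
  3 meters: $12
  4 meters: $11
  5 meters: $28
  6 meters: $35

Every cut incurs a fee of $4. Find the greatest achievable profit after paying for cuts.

Consider every possible first cut. net[k] is the best of p[i]+net[k−i] over all sellable i≤k, charging 4 whenever i<k.
net[1] = 3
net[2] = 10
net[3] = 12
net[4] = 16  (first piece 2, then net[2]=10)
net[5] = 28
net[6] = 35
Best is to make no cuts and sell whole for $35.

35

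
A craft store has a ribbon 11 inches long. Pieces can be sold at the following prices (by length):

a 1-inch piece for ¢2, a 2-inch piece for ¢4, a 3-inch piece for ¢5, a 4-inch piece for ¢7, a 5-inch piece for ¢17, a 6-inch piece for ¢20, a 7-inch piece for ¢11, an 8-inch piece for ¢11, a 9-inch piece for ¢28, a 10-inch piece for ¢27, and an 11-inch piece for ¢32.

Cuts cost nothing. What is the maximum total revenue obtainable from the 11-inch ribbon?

Consider every possible first cut. r[k] is the best of p[i]+r[k−i] over all sellable i≤k.
r[1] = 2
r[2] = 4  (first piece 1, then r[1]=2)
r[3] = 6  (first piece 1, then r[2]=4)
r[4] = 8  (first piece 1, then r[3]=6)
r[5] = 17
r[6] = 20
r[7] = 22  (first piece 1, then r[6]=20)
r[8] = 24  (first piece 1, then r[7]=22)
r[9] = 28
r[10] = 34  (first piece 5, then r[5]=17)
r[11] = 37  (first piece 5, then r[6]=20)
One optimal cutting: 6 + 5 → ¢20 + ¢17 = ¢37.

37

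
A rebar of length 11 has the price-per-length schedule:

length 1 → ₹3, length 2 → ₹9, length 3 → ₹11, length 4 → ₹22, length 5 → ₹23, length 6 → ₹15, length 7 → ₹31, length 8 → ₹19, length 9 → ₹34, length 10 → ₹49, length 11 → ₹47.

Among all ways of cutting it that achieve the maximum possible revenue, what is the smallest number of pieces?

Build r[k] bottom-up: r[k] = max over allowed piece i of (p[i] + r[k−i]).
r[1] = 3
r[2] = max(3+3, 9+0) = 9
r[3] = max(3+9, 9+3, 11+0) = 12
r[4] = max(3+12, 9+9, 11+3, 22+0) = 22
r[5] = max(3+22, 9+12, 11+9, 22+3, 23+0) = 25
r[6] = max(3+25, 9+22, 11+12, 22+9, 23+3, 15+0) = 31
r[7] = max(3+31, 9+25, 11+22, …, 15+3, 31+0) = 34
r[8] = max(3+34, 9+31, 11+25, …, 31+3, 19+0) = 44
r[9] = max(3+44, 9+34, 11+31, …, 19+3, 34+0) = 47
r[10] = max(3+47, 9+44, 11+34, …, 34+3, 49+0) = 53
r[11] = max(3+53, 9+47, 11+44, …, 49+3, 47+0) = 56
Maximum revenue is ₹56.
Now minimize piece count subject to staying optimal: for each k, pieces[k] = 1 + min over i with p[i]+r[k−i]=r[k] of pieces[k−i].
pieces[8] = 2
pieces[9] = 3
pieces[10] = 3
pieces[11] = 4

4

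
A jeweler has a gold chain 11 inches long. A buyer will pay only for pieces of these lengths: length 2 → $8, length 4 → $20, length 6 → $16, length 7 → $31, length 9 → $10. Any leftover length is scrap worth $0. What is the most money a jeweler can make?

Let r[k] be the best obtainable value from length k. For each k, try every first piece i and keep the best of price[i] + r[k−i].
r[1] = 0
r[2] = 8
r[3] = 8
r[4] = max(8+8, 20+0) = 20
r[5] = max(8+8, 20+0) = 20
r[6] = max(8+20, 20+8, 16+0) = 28
r[7] = max(8+20, 20+8, 16+0, 31+0) = 31
r[8] = max(8+28, 20+20, 16+8, 31+0) = 40
r[9] = max(8+31, 20+20, 16+8, 31+8, 10+0) = 40
r[10] = max(8+40, 20+28, 16+20, 31+8, 10+0) = 48
r[11] = max(8+40, 20+31, 16+20, 31+20, 10+8) = 51
One optimal cutting: 7 + 4 → $51.

51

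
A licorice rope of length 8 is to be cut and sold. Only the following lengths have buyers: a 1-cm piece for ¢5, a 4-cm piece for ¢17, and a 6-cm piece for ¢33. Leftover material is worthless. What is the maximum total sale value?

Let best[k] be the best obtainable value from length k. For each k, try every first piece i and keep the best of price[i] + best[k−i].
best[1] = 5
best[2] = 10  (first piece 1, then best[1]=5)
best[3] = 15  (first piece 1, then best[2]=10)
best[4] = max(5+15, 17+0) = 20
best[5] = max(5+20, 17+5) = 25
best[6] = max(5+25, 17+10, 33+0) = 33
best[7] = max(5+33, 17+15, 33+5) = 38
best[8] = max(5+38, 17+20, 33+10) = 43
One optimal cutting: 6 + 1 + 1 → ¢43.

43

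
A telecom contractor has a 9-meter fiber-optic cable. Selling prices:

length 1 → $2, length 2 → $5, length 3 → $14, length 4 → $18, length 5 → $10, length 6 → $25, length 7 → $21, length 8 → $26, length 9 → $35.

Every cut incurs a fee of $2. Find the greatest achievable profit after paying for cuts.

Let net[k] be the best obtainable value from length k. For each k, try every first piece i and keep the best of price[i] + net[k−i] minus the 2 cut fee when i<k.
net[1] = 2
net[2] = max(2+2-2, 5+0) = 5
net[3] = max(2+5-2, 5+2-2, 14+0) = 14
net[4] = max(2+14-2, 5+5-2, 14+2-2, 18+0) = 18
net[5] = max(2+18-2, 5+14-2, 14+5-2, 18+2-2, 10+0) = 18
net[6] = max(2+18-2, 5+18-2, 14+14-2, 18+5-2, 10+2-2, 25+0) = 26
net[7] = max(2+26-2, 5+18-2, 14+18-2, …, 25+2-2, 21+0) = 30
net[8] = max(2+30-2, 5+26-2, 14+18-2, …, 21+2-2, 26+0) = 34
net[9] = max(2+34-2, 5+30-2, 14+26-2, …, 26+2-2, 35+0) = 38
One optimal plan: pieces 3 + 3 + 3 (2 cuts) → $42 − $4 = $38.

38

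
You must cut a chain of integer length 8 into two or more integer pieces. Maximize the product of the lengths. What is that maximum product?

Define m[k] = max over 1≤i<k of i · max(k−i, m[k−i]); the inner max lets the remainder stay uncut if that's better.
m[2] = 1×max(1,0) = 1×1 = 1
m[3] = max(1×2, 2×1) = 2
m[4] = max(1×3, 2×2, 3×1) = 4
m[5] = max(1×4, 2×3, 3×2, 4×1) = 6
m[6] = max(1×6, 2×4, 3×3, 4×2, 5×1) = 9
m[7] = max(1×9, 2×6, 3×4, 4×3, 5×2, 6×1) = 12
m[8] = max(1×12, 2×9, 3×6, …, 6×2, 7×1) = 18
One optimal split: 3 + 3 + 2; product 3×3×2 = 18.

18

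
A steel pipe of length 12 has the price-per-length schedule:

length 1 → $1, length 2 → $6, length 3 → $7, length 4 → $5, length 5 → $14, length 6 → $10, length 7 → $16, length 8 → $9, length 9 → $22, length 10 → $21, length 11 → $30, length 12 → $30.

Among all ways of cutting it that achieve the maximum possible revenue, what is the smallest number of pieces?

Let r[k] be the best obtainable value from length k. For each k, try every first piece i and keep the best of price[i] + r[k−i].
r[1] = 1
r[2] = 6
r[3] = 7  (first piece 1, then r[2]=6)
r[4] = 12  (first piece 2, then r[2]=6)
r[5] = 14
r[6] = 18  (first piece 2, then r[4]=12)
r[7] = 20  (first piece 2, then r[5]=14)
r[8] = 24  (first piece 2, then r[6]=18)
r[9] = 26  (first piece 2, then r[7]=20)
r[10] = 30  (first piece 2, then r[8]=24)
r[11] = 32  (first piece 2, then r[9]=26)
r[12] = 36  (first piece 2, then r[10]=30)
Maximum revenue is $36.
Now minimize piece count subject to staying optimal: for each k, pieces[k] = 1 + min over i with p[i]+r[k−i]=r[k] of pieces[k−i].
pieces[9] = 3
pieces[10] = 5
pieces[11] = 4
pieces[12] = 6

6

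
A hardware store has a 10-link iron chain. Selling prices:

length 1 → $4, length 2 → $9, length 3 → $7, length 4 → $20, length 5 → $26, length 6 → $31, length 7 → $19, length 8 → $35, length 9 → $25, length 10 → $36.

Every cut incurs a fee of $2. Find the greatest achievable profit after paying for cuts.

50

Let v[k] be the best obtainable value from length k. For each k, try every first piece i and keep the best of price[i] + v[k−i] minus the 2 cut fee when i<k.
v[1] = 4
v[2] = 9
v[3] = 11  (first piece 1, then v[2]=9)
v[4] = 20
v[5] = 26
v[6] = 31
v[7] = 33  (first piece 1, then v[6]=31)
v[8] = 38  (first piece 2, then v[6]=31)
v[9] = 44  (first piece 4, then v[5]=26)
v[10] = 50  (first piece 5, then v[5]=26)
One optimal plan: pieces 5 + 5 (1 cut) → $52 − $2 = $50.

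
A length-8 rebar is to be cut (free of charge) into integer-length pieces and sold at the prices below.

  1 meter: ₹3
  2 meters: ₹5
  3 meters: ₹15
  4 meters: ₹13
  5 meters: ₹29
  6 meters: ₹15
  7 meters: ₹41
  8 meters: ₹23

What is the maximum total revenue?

Let best[k] be the best obtainable value from length k. For each k, try every first piece i and keep the best of price[i] + best[k−i].
best[1] = 3
best[2] = 6  (first piece 1, then best[1]=3)
best[3] = 15
best[4] = 18  (first piece 1, then best[3]=15)
best[5] = 29
best[6] = 32  (first piece 1, then best[5]=29)
best[7] = 41
best[8] = 44  (first piece 1, then best[7]=41)
One optimal cutting: 7 + 1 → ₹41 + ₹3 = ₹44.

44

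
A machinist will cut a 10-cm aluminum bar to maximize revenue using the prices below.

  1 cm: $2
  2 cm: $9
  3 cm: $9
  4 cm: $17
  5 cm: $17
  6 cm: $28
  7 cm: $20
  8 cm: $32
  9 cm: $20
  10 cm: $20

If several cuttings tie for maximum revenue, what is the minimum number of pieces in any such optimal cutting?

Let r[k] be the best obtainable value from length k. For each k, try every first piece i and keep the best of price[i] + r[k−i].
r[1] = 2
r[2] = 9
r[3] = 11  (first piece 1, then r[2]=9)
r[4] = 18  (first piece 2, then r[2]=9)
r[5] = 20  (first piece 1, then r[4]=18)
r[6] = 28
r[7] = 30  (first piece 1, then r[6]=28)
r[8] = 37  (first piece 2, then r[6]=28)
r[9] = 39  (first piece 1, then r[8]=37)
r[10] = 46  (first piece 2, then r[8]=37)
Maximum revenue is $46.
Now minimize piece count subject to staying optimal: for each k, pieces[k] = 1 + min over i with p[i]+r[k−i]=r[k] of pieces[k−i].
pieces[7] = 2
pieces[8] = 2
pieces[9] = 3
pieces[10] = 3

3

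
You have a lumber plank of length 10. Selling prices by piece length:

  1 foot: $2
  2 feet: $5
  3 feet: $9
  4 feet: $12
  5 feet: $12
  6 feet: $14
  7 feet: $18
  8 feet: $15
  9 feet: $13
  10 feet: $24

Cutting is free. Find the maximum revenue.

30

Consider every possible first cut. r[k] is the best of p[i]+r[k−i] over all sellable i≤k.
r[1] = 2
r[2] = 5
r[3] = 9
r[4] = 12
r[5] = 14  (first piece 1, then r[4]=12)
r[6] = 18  (first piece 3, then r[3]=9)
r[7] = 21  (first piece 3, then r[4]=12)
r[8] = 24  (first piece 4, then r[4]=12)
r[9] = 27  (first piece 3, then r[6]=18)
r[10] = 30  (first piece 3, then r[7]=21)
One optimal cutting: 4 + 3 + 3 → $12 + $9 + $9 = $30.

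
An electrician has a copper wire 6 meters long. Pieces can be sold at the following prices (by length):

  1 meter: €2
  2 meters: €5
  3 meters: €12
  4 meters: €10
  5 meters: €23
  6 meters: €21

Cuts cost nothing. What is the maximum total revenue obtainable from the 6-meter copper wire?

25

Build best[k] bottom-up: best[k] = max over allowed piece i of (p[i] + best[k−i]).
best[1] = 2
best[2] = 5
best[3] = 12
best[4] = 14  (first piece 1, then best[3]=12)
best[5] = 23
best[6] = 25  (first piece 1, then best[5]=23)
One optimal cutting: 5 + 1 → €23 + €2 = €25.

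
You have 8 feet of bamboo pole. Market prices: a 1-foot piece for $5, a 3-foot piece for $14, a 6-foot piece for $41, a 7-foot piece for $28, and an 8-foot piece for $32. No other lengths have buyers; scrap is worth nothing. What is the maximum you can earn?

51

Build f[k] bottom-up: f[k] = max over allowed piece i of (p[i] + f[k−i]).
f[1] = 5
f[2] = 10  (first piece 1, then f[1]=5)
f[3] = max(5+10, 14+0) = 15
f[4] = max(5+15, 14+5) = 20
f[5] = max(5+20, 14+10) = 25
f[6] = max(5+25, 14+15, 41+0) = 41
f[7] = max(5+41, 14+20, 41+5, 28+0) = 46
f[8] = max(5+46, 14+25, 41+10, 28+5, 32+0) = 51
One optimal cutting: 6 + 1 + 1 → $51.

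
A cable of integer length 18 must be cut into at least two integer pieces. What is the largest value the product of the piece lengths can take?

Let m[k] be the best product for length k (with at least one cut). For each first piece i, the rest contributes max(k−i, m[k−i]).
Small cases: m[2]=1, m[3]=2, m[4]=4, m[5]=6, m[6]=9, m[7]=12, m[8]=18, m[9]=27, m[10]=36, m[11]=54, m[12]=81.
m[13] = 2*max(11,54) = 2*54 = 108
m[14] = 2*max(12,81) = 2*81 = 162
m[15] = 3*max(12,81) = 3*81 = 243
m[16] = 2*max(14,162) = 2*162 = 324
m[17] = 2*max(15,243) = 2*243 = 486
m[18] = 3*max(15,243) = 3*243 = 729
One optimal split: 3 + 3 + 3 + 3 + 3 + 3; product 3*3*3*3*3*3 = 729.

729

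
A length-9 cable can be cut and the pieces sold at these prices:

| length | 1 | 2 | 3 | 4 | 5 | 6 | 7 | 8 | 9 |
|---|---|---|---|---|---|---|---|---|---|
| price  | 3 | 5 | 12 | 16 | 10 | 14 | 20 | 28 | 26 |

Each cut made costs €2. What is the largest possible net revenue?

Consider every possible first cut. v[k] is the best of p[i]+v[k−i] over all sellable i≤k, charging 2 whenever i<k.
v[1] = 3
v[2] = 5
v[3] = 12
v[4] = 16
v[5] = 17  (first piece 1, then v[4]=16)
v[6] = 22  (first piece 3, then v[3]=12)
v[7] = 26  (first piece 3, then v[4]=16)
v[8] = 30  (first piece 4, then v[4]=16)
v[9] = 32  (first piece 3, then v[6]=22)
One optimal plan: pieces 3 + 3 + 3 (2 cuts) → €36 − €4 = €32.

32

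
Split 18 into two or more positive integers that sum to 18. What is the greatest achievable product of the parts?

Define f[k] = max over 1≤i<k of i · max(k−i, f[k−i]); the inner max lets the remainder stay uncut if that's better.
f[2] = 1×max(1,0) = 1×1 = 1
f[3] = 1×max(2,1) = 1×2 = 2
f[4] = 2×max(2,1) = 2×2 = 4
f[5] = 2×max(3,2) = 2×3 = 6
f[6] = 3×max(3,2) = 3×3 = 9
f[7] = 2×max(5,6) = 2×6 = 12
f[8] = 2×max(6,9) = 2×9 = 18
f[9] = 3×max(6,9) = 3×9 = 27
f[10] = 2×max(8,18) = 2×18 = 36
f[11] = 2×max(9,27) = 2×27 = 54
f[12] = 3×max(9,27) = 3×27 = 81
f[13] = 2×max(11,54) = 2×54 = 108
f[14] = 2×max(12,81) = 2×81 = 162
f[15] = 3×max(12,81) = 3×81 = 243
f[16] = 2×max(14,162) = 2×162 = 324
f[17] = 2×max(15,243) = 2×243 = 486
f[18] = 3×max(15,243) = 3×243 = 729
One optimal split: 3 + 3 + 3 + 3 + 3 + 3; product 3×3×3×3×3×3 = 729.

729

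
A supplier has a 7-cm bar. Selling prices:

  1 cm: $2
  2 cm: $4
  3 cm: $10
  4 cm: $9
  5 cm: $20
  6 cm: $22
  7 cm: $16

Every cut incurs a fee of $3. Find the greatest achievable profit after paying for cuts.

21

Build net[k] bottom-up: net[k] = max over allowed piece i of (p[i] + net[k−i]) − 3 per cut.
net[1] = 2
net[2] = max(2+2-3, 4+0) = 4
net[3] = max(2+4-3, 4+2-3, 10+0) = 10
net[4] = max(2+10-3, 4+4-3, 10+2-3, 9+0) = 9
net[5] = max(2+9-3, 4+10-3, 10+4-3, 9+2-3, 20+0) = 20
net[6] = max(2+20-3, 4+9-3, 10+10-3, 9+4-3, 20+2-3, 22+0) = 22
net[7] = max(2+22-3, 4+20-3, 10+9-3, …, 22+2-3, 16+0) = 21
One optimal plan: pieces 6 + 1 (1 cut) → $24 − $3 = $21.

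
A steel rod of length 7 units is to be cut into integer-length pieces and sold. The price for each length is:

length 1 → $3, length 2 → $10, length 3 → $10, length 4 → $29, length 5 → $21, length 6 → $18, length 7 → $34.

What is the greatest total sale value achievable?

Let R[k] be the best obtainable value from length k. For each k, try every first piece i and keep the best of price[i] + R[k−i].
R[1] = 3
R[2] = 10
R[3] = 13  (first piece 1, then R[2]=10)
R[4] = 29
R[5] = 32  (first piece 1, then R[4]=29)
R[6] = 39  (first piece 2, then R[4]=29)
R[7] = 42  (first piece 1, then R[6]=39)
One optimal cutting: 4 + 2 + 1 → $29 + $10 + $3 = $42.

42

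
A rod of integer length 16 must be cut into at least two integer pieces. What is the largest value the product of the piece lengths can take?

324

Let prod[k] be the best product for length k (with at least one cut). For each first piece i, the rest contributes max(k−i, prod[k−i]).
Small cases: prod[2]=1, prod[3]=2, prod[4]=4, prod[5]=6, prod[6]=9, prod[7]=12, prod[8]=18, prod[9]=27, prod[10]=36.
prod[11] = max(1·36, 2·27, 3·18, …, 9·2, 10·1) = 54
prod[12] = max(1·54, 2·36, 3·27, …, 10·2, 11·1) = 81
prod[13] = max(1·81, 2·54, 3·36, …, 11·2, 12·1) = 108
prod[14] = max(1·108, 2·81, 3·54, …, 12·2, 13·1) = 162
prod[15] = max(1·162, 2·108, 3·81, …, 13·2, 14·1) = 243
prod[16] = max(1·243, 2·162, 3·108, …, 14·2, 15·1) = 324
One optimal split: 3 + 3 + 3 + 3 + 2 + 2; product 3·3·3·3·2·2 = 324.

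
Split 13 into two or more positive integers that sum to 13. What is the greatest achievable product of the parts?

Define m[k] = max over 1≤i<k of i · max(k−i, m[k−i]); the inner max lets the remainder stay uncut if that's better.
m[2] = 1×max(1,0) = 1×1 = 1
m[3] = max(1×2, 2×1) = 2
m[4] = max(1×3, 2×2, 3×1) = 4
m[5] = max(1×4, 2×3, 3×2, 4×1) = 6
m[6] = max(1×6, 2×4, 3×3, 4×2, 5×1) = 9
m[7] = max(1×9, 2×6, 3×4, 4×3, 5×2, 6×1) = 12
m[8] = max(1×12, 2×9, 3×6, …, 6×2, 7×1) = 18
m[9] = max(1×18, 2×12, 3×9, …, 7×2, 8×1) = 27
m[10] = max(1×27, 2×18, 3×12, …, 8×2, 9×1) = 36
m[11] = max(1×36, 2×27, 3×18, …, 9×2, 10×1) = 54
m[12] = max(1×54, 2×36, 3×27, …, 10×2, 11×1) = 81
m[13] = max(1×81, 2×54, 3×36, …, 11×2, 12×1) = 108
One optimal split: 3 + 3 + 3 + 2 + 2; product 3×3×3×2×2 = 108.

108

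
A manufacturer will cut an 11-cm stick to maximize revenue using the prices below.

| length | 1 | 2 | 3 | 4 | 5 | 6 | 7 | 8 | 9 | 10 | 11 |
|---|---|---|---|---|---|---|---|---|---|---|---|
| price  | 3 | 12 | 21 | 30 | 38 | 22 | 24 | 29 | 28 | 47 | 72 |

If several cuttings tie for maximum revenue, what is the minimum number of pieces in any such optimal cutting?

Consider every possible first cut. r[k] is the best of p[i]+r[k−i] over all sellable i≤k.
r[1] = 3
r[2] = max(3+3, 12+0) = 12
r[3] = max(3+12, 12+3, 21+0) = 21
r[4] = max(3+21, 12+12, 21+3, 30+0) = 30
r[5] = max(3+30, 12+21, 21+12, 30+3, 38+0) = 38
r[6] = max(3+38, 12+30, 21+21, 30+12, 38+3, 22+0) = 42
r[7] = max(3+42, 12+38, 21+30, …, 22+3, 24+0) = 51
r[8] = max(3+51, 12+42, 21+38, …, 24+3, 29+0) = 60
r[9] = max(3+60, 12+51, 21+42, …, 29+3, 28+0) = 68
r[10] = max(3+68, 12+60, 21+51, …, 28+3, 47+0) = 76
r[11] = max(3+76, 12+68, 21+60, …, 47+3, 72+0) = 81
Maximum revenue is $81.
Now minimize piece count subject to staying optimal: for each k, pieces[k] = 1 + min over i with p[i]+r[k−i]=r[k] of pieces[k−i].
pieces[8] = 2
pieces[9] = 2
pieces[10] = 2
pieces[11] = 3

3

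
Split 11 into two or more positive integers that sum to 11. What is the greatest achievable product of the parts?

Fill P[k] for k=2..11: at each k try every first piece i and multiply by the better of (k−i) uncut or P[k−i].
P[2] = 1·max(1,0) = 1·1 = 1
P[3] = 1·max(2,1) = 1·2 = 2
P[4] = 2·max(2,1) = 2·2 = 4
P[5] = 2·max(3,2) = 2·3 = 6
P[6] = 3·max(3,2) = 3·3 = 9
P[7] = 2·max(5,6) = 2·6 = 12
P[8] = 2·max(6,9) = 2·9 = 18
P[9] = 3·max(6,9) = 3·9 = 27
P[10] = 2·max(8,18) = 2·18 = 36
P[11] = 2·max(9,27) = 2·27 = 54
One optimal split: 3 + 3 + 3 + 2; product 3·3·3·2 = 54.

54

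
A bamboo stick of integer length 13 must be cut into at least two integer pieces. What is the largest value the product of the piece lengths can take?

108

Define f[k] = max over 1≤i<k of i · max(k−i, f[k−i]); the inner max lets the remainder stay uncut if that's better.
f[2] = 1·max(1,0) = 1·1 = 1
f[3] = 1·max(2,1) = 1·2 = 2
f[4] = 2·max(2,1) = 2·2 = 4
f[5] = 2·max(3,2) = 2·3 = 6
f[6] = 3·max(3,2) = 3·3 = 9
f[7] = 2·max(5,6) = 2·6 = 12
f[8] = 2·max(6,9) = 2·9 = 18
f[9] = 3·max(6,9) = 3·9 = 27
f[10] = 2·max(8,18) = 2·18 = 36
f[11] = 2·max(9,27) = 2·27 = 54
f[12] = 3·max(9,27) = 3·27 = 81
f[13] = 2·max(11,54) = 2·54 = 108
One optimal split: 3 + 3 + 3 + 2 + 2; product 3·3·3·2·2 = 108.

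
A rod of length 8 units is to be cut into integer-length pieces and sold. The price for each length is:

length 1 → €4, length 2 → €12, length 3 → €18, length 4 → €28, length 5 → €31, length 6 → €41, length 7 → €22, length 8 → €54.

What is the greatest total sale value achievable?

56

Build v[k] bottom-up: v[k] = max over allowed piece i of (p[i] + v[k−i]).
v[1] = 4
v[2] = 12
v[3] = 18
v[4] = 28
v[5] = 32  (first piece 1, then v[4]=28)
v[6] = 41
v[7] = 46  (first piece 3, then v[4]=28)
v[8] = 56  (first piece 4, then v[4]=28)
One optimal cutting: 4 + 4 → €28 + €28 = €56.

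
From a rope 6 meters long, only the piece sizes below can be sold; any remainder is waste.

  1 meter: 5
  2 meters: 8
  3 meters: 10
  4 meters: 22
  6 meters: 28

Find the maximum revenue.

32

Let f[k] be the best obtainable value from length k. For each k, try every first piece i and keep the best of price[i] + f[k−i].
f[1] = 5
f[2] = max(5+5, 8+0) = 10
f[3] = max(5+10, 8+5, 10+0) = 15
f[4] = max(5+15, 8+10, 10+5, 22+0) = 22
f[5] = max(5+22, 8+15, 10+10, 22+5) = 27
f[6] = max(5+27, 8+22, 10+15, 22+10, 28+0) = 32
One optimal cutting: 4 + 1 + 1 → 32.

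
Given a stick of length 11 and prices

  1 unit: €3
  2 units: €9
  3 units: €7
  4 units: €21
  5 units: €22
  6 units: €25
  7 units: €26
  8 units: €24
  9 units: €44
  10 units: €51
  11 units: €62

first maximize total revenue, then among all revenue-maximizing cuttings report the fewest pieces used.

Build r[k] bottom-up: r[k] = max over allowed piece i of (p[i] + r[k−i]).
r[1] = 3
r[2] = max(3+3, 9+0) = 9
r[3] = max(3+9, 9+3, 7+0) = 12
r[4] = max(3+12, 9+9, 7+3, 21+0) = 21
r[5] = max(3+21, 9+12, 7+9, 21+3, 22+0) = 24
r[6] = max(3+24, 9+21, 7+12, 21+9, 22+3, 25+0) = 30
r[7] = max(3+30, 9+24, 7+21, …, 25+3, 26+0) = 33
r[8] = max(3+33, 9+30, 7+24, …, 26+3, 24+0) = 42
r[9] = max(3+42, 9+33, 7+30, …, 24+3, 44+0) = 45
r[10] = max(3+45, 9+42, 7+33, …, 44+3, 51+0) = 51
r[11] = max(3+51, 9+45, 7+42, …, 51+3, 62+0) = 62
Maximum revenue is €62.
Now minimize piece count subject to staying optimal: for each k, pieces[k] = 1 + min over i with p[i]+r[k−i]=r[k] of pieces[k−i].
pieces[8] = 2
pieces[9] = 3
pieces[10] = 1
pieces[11] = 1

1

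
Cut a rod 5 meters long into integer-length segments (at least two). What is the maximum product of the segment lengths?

Fill prod[k] for k=2..5: at each k try every first piece i and multiply by the better of (k−i) uncut or prod[k−i].
prod[2] = 1·max(1,0) = 1·1 = 1
prod[3] = max(1·2, 2·1) = 2
prod[4] = max(1·3, 2·2, 3·1) = 4
prod[5] = max(1·4, 2·3, 3·2, 4·1) = 6
One optimal split: 3 + 2; product 3·2 = 6.

6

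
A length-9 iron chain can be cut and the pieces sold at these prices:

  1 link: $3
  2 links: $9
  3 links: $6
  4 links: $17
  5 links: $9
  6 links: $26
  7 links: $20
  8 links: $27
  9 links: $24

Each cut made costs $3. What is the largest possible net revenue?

32

Build net[k] bottom-up: net[k] = max over allowed piece i of (p[i] + net[k−i]) − 3 per cut.
net[1] = 3
net[2] = 9
net[3] = 9  (first piece 1, then net[2]=9)
net[4] = 17
net[5] = 17  (first piece 1, then net[4]=17)
net[6] = 26
net[7] = 26  (first piece 1, then net[6]=26)
net[8] = 32  (first piece 2, then net[6]=26)
net[9] = 32  (first piece 1, then net[8]=32)
One optimal plan: pieces 6 + 2 + 1 (2 cuts) → $38 − $6 = $32.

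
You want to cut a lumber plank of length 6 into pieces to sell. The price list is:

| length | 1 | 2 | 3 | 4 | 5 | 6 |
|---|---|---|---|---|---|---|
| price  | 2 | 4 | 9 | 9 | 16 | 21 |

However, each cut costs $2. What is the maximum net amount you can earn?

21

Let net[k] be the best obtainable value from length k. For each k, try every first piece i and keep the best of price[i] + net[k−i] minus the 2 cut fee when i<k.
net[1] = 2
net[2] = 4
net[3] = 9
net[4] = 9  (first piece 1, then net[3]=9)
net[5] = 16
net[6] = 21
Best is to make no cuts and sell whole for $21.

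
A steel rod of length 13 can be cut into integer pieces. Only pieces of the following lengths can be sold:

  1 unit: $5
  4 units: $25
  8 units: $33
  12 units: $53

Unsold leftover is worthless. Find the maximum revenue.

Build r[k] bottom-up: r[k] = max over allowed piece i of (p[i] + r[k−i]).
r[1] = 5
r[2] = 10  (first piece 1, then r[1]=5)
r[3] = 15  (first piece 1, then r[2]=10)
r[4] = 25
r[5] = 30  (first piece 1, then r[4]=25)
r[6] = 35  (first piece 1, then r[5]=30)
r[7] = 40  (first piece 1, then r[6]=35)
r[8] = 50  (first piece 4, then r[4]=25)
r[9] = 55  (first piece 1, then r[8]=50)
r[10] = 60  (first piece 1, then r[9]=55)
r[11] = 65  (first piece 1, then r[10]=60)
r[12] = 75  (first piece 4, then r[8]=50)
r[13] = 80  (first piece 1, then r[12]=75)
One optimal cutting: 4 + 4 + 4 + 1 → $80.

80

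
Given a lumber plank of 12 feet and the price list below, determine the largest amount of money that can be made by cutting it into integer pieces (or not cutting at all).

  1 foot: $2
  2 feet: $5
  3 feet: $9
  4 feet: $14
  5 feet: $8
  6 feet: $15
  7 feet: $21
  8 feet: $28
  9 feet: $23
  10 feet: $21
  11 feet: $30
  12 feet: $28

Build r[k] bottom-up: r[k] = max over allowed piece i of (p[i] + r[k−i]).
r[1] = 2
r[2] = max(2+2, 5+0) = 5
r[3] = max(2+5, 5+2, 9+0) = 9
r[4] = max(2+9, 5+5, 9+2, 14+0) = 14
r[5] = max(2+14, 5+9, 9+5, 14+2, 8+0) = 16
r[6] = max(2+16, 5+14, 9+9, 14+5, 8+2, 15+0) = 19
r[7] = max(2+19, 5+16, 9+14, …, 15+2, 21+0) = 23
r[8] = max(2+23, 5+19, 9+16, …, 21+2, 28+0) = 28
r[9] = max(2+28, 5+23, 9+19, …, 28+2, 23+0) = 30
r[10] = max(2+30, 5+28, 9+23, …, 23+2, 21+0) = 33
r[11] = max(2+33, 5+30, 9+28, …, 21+2, 30+0) = 37
r[12] = max(2+37, 5+33, 9+30, …, 30+2, 28+0) = 42
One optimal cutting: 4 + 4 + 4 → $14 + $14 + $14 = $42.

42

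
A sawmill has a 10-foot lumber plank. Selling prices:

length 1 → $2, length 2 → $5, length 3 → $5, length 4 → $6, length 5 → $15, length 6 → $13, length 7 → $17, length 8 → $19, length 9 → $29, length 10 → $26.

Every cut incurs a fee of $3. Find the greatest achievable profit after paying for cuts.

Build net[k] bottom-up: net[k] = max over allowed piece i of (p[i] + net[k−i]) − 3 per cut.
net[1] = 2
net[2] = max(2+2-3, 5+0) = 5
net[3] = max(2+5-3, 5+2-3, 5+0) = 5
net[4] = max(2+5-3, 5+5-3, 5+2-3, 6+0) = 7
net[5] = max(2+7-3, 5+5-3, 5+5-3, 6+2-3, 15+0) = 15
net[6] = max(2+15-3, 5+7-3, 5+5-3, 6+5-3, 15+2-3, 13+0) = 14
net[7] = max(2+14-3, 5+15-3, 5+7-3, …, 13+2-3, 17+0) = 17
net[8] = max(2+17-3, 5+14-3, 5+15-3, …, 17+2-3, 19+0) = 19
net[9] = max(2+19-3, 5+17-3, 5+14-3, …, 19+2-3, 29+0) = 29
net[10] = max(2+29-3, 5+19-3, 5+17-3, …, 29+2-3, 26+0) = 28
One optimal plan: pieces 9 + 1 (1 cut) → $31 − $3 = $28.

28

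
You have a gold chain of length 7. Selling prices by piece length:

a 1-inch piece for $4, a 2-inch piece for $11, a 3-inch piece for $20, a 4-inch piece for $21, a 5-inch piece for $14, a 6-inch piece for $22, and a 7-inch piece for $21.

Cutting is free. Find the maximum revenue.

44

Let best[k] be the best obtainable value from length k. For each k, try every first piece i and keep the best of price[i] + best[k−i].
best[1] = 4
best[2] = 11
best[3] = 20
best[4] = 24  (first piece 1, then best[3]=20)
best[5] = 31  (first piece 2, then best[3]=20)
best[6] = 40  (first piece 3, then best[3]=20)
best[7] = 44  (first piece 1, then best[6]=40)
One optimal cutting: 3 + 3 + 1 → $20 + $20 + $4 = $44.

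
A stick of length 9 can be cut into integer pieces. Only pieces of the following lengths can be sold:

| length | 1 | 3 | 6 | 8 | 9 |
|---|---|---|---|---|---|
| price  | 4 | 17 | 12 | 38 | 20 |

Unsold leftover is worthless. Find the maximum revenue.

Let best[k] be the best obtainable value from length k. For each k, try every first piece i and keep the best of price[i] + best[k−i].
best[1] = 4
best[2] = 8  (first piece 1, then best[1]=4)
best[3] = max(4+8, 17+0) = 17
best[4] = max(4+17, 17+4) = 21
best[5] = max(4+21, 17+8) = 25
best[6] = max(4+25, 17+17, 12+0) = 34
best[7] = max(4+34, 17+21, 12+4) = 38
best[8] = max(4+38, 17+25, 12+8, 38+0) = 42
best[9] = max(4+42, 17+34, 12+17, 38+4, 20+0) = 51
One optimal cutting: 3 + 3 + 3 → €51.

51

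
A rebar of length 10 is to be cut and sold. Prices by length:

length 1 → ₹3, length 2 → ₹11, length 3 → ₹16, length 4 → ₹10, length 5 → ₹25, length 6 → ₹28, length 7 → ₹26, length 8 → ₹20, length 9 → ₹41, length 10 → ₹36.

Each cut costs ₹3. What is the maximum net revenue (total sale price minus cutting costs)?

47

Build r[k] bottom-up: r[k] = max over allowed piece i of (p[i] + r[k−i]) − 3 per cut.
r[1] = 3
r[2] = max(3+3-3, 11+0) = 11
r[3] = max(3+11-3, 11+3-3, 16+0) = 16
r[4] = max(3+16-3, 11+11-3, 16+3-3, 10+0) = 19
r[5] = max(3+19-3, 11+16-3, 16+11-3, 10+3-3, 25+0) = 25
r[6] = max(3+25-3, 11+19-3, 16+16-3, 10+11-3, 25+3-3, 28+0) = 29
r[7] = max(3+29-3, 11+25-3, 16+19-3, …, 28+3-3, 26+0) = 33
r[8] = max(3+33-3, 11+29-3, 16+25-3, …, 26+3-3, 20+0) = 38
r[9] = max(3+38-3, 11+33-3, 16+29-3, …, 20+3-3, 41+0) = 42
r[10] = max(3+42-3, 11+38-3, 16+33-3, …, 41+3-3, 36+0) = 47
One optimal plan: pieces 5 + 5 (1 cut) → ₹50 − ₹3 = ₹47.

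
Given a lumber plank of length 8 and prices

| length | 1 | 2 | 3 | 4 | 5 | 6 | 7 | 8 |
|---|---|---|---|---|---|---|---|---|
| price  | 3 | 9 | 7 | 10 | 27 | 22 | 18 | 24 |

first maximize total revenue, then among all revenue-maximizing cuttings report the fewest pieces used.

3

Build r[k] bottom-up: r[k] = max over allowed piece i of (p[i] + r[k−i]).
r[1] = 3
r[2] = max(3+3, 9+0) = 9
r[3] = max(3+9, 9+3, 7+0) = 12
r[4] = max(3+12, 9+9, 7+3, 10+0) = 18
r[5] = max(3+18, 9+12, 7+9, 10+3, 27+0) = 27
r[6] = max(3+27, 9+18, 7+12, 10+9, 27+3, 22+0) = 30
r[7] = max(3+30, 9+27, 7+18, …, 22+3, 18+0) = 36
r[8] = max(3+36, 9+30, 7+27, …, 18+3, 24+0) = 39
Maximum revenue is $39.
Now minimize piece count subject to staying optimal: for each k, pieces[k] = 1 + min over i with p[i]+r[k−i]=r[k] of pieces[k−i].
pieces[5] = 1
pieces[6] = 2
pieces[7] = 2
pieces[8] = 3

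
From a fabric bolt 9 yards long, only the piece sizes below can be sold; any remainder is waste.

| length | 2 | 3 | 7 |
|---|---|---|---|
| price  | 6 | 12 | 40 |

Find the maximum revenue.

46

Let f[k] be the best obtainable value from length k. For each k, try every first piece i and keep the best of price[i] + f[k−i].
f[1] = 0
f[2] = 6
f[3] = max(6+0, 12+0) = 12
f[4] = max(6+6, 12+0) = 12
f[5] = max(6+12, 12+6) = 18
f[6] = max(6+12, 12+12) = 24
f[7] = max(6+18, 12+12, 40+0) = 40
f[8] = max(6+24, 12+18, 40+0) = 40
f[9] = max(6+40, 12+24, 40+6) = 46
One optimal cutting: 7 + 2 → $46.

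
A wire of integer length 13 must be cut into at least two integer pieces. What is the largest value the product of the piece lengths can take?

Let m[k] be the best product for length k (with at least one cut). For each first piece i, the rest contributes max(k−i, m[k−i]).
Small cases: m[2]=1, m[3]=2, m[4]=4, m[5]=6.
m[6] = 3×max(3,2) = 3×3 = 9
m[7] = 2×max(5,6) = 2×6 = 12
m[8] = 2×max(6,9) = 2×9 = 18
m[9] = 3×max(6,9) = 3×9 = 27
m[10] = 2×max(8,18) = 2×18 = 36
m[11] = 2×max(9,27) = 2×27 = 54
m[12] = 3×max(9,27) = 3×27 = 81
m[13] = 2×max(11,54) = 2×54 = 108
One optimal split: 3 + 3 + 3 + 2 + 2; product 3×3×3×2×2 = 108.

108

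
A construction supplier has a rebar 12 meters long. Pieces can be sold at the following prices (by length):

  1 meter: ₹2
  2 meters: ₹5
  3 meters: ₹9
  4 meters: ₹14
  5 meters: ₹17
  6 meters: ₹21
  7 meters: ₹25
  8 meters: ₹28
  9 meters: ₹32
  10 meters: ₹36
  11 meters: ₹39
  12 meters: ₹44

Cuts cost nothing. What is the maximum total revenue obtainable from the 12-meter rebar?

Let r[k] be the best obtainable value from length k. For each k, try every first piece i and keep the best of price[i] + r[k−i].
r[1] = 2
r[2] = max(2+2, 5+0) = 5
r[3] = max(2+5, 5+2, 9+0) = 9
r[4] = max(2+9, 5+5, 9+2, 14+0) = 14
r[5] = max(2+14, 5+9, 9+5, 14+2, 17+0) = 17
r[6] = max(2+17, 5+14, 9+9, 14+5, 17+2, 21+0) = 21
r[7] = max(2+21, 5+17, 9+14, …, 21+2, 25+0) = 25
r[8] = max(2+25, 5+21, 9+17, …, 25+2, 28+0) = 28
r[9] = max(2+28, 5+25, 9+21, …, 28+2, 32+0) = 32
r[10] = max(2+32, 5+28, 9+25, …, 32+2, 36+0) = 36
r[11] = max(2+36, 5+32, 9+28, …, 36+2, 39+0) = 39
r[12] = max(2+39, 5+36, 9+32, …, 39+2, 44+0) = 44
Best is to sell the whole 12-meter piece uncut for ₹44.

44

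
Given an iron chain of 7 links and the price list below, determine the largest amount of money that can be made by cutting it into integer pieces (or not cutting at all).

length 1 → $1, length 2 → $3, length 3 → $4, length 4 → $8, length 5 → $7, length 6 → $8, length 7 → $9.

Consider every possible first cut. R[k] is the best of p[i]+R[k−i] over all sellable i≤k.
R[1] = 1
R[2] = max(1+1, 3+0) = 3
R[3] = max(1+3, 3+1, 4+0) = 4
R[4] = max(1+4, 3+3, 4+1, 8+0) = 8
R[5] = max(1+8, 3+4, 4+3, 8+1, 7+0) = 9
R[6] = max(1+9, 3+8, 4+4, 8+3, 7+1, 8+0) = 11
R[7] = max(1+11, 3+9, 4+8, …, 8+1, 9+0) = 12
One optimal cutting: 4 + 2 + 1 → $8 + $3 + $1 = $12.

12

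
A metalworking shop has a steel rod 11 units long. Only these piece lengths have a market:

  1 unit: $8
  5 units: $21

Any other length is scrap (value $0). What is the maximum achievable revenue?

88

Consider every possible first cut. best[k] is the best of p[i]+best[k−i] over all sellable i≤k.
best[1] = 8
best[2] = 16  (first piece 1, then best[1]=8)
best[3] = 24  (first piece 1, then best[2]=16)
best[4] = 32  (first piece 1, then best[3]=24)
best[5] = 40  (first piece 1, then best[4]=32)
best[6] = 48  (first piece 1, then best[5]=40)
best[7] = 56  (first piece 1, then best[6]=48)
best[8] = 64  (first piece 1, then best[7]=56)
best[9] = 72  (first piece 1, then best[8]=64)
best[10] = 80  (first piece 1, then best[9]=72)
best[11] = 88  (first piece 1, then best[10]=80)
One optimal cutting: 1 + 1 + 1 + 1 + 1 + 1 + 1 + 1 + 1 + 1 + 1 → $88.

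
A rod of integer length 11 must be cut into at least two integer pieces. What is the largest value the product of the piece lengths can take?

54

Fill g[k] for k=2..11: at each k try every first piece i and multiply by the better of (k−i) uncut or g[k−i].
g[2] = 1*max(1,0) = 1*1 = 1
g[3] = 1*max(2,1) = 1*2 = 2
g[4] = 2*max(2,1) = 2*2 = 4
g[5] = 2*max(3,2) = 2*3 = 6
g[6] = 3*max(3,2) = 3*3 = 9
g[7] = 2*max(5,6) = 2*6 = 12
g[8] = 2*max(6,9) = 2*9 = 18
g[9] = 3*max(6,9) = 3*9 = 27
g[10] = 2*max(8,18) = 2*18 = 36
g[11] = 2*max(9,27) = 2*27 = 54
One optimal split: 3 + 3 + 3 + 2; product 3*3*3*2 = 54.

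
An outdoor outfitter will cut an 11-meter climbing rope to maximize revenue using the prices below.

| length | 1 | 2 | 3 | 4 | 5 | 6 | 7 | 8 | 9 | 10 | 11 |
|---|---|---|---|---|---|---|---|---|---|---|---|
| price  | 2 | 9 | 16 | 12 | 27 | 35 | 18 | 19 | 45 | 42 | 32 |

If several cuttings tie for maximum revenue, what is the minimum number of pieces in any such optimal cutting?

2

Consider every possible first cut. r[k] is the best of p[i]+r[k−i] over all sellable i≤k.
r[1] = 2
r[2] = max(2+2, 9+0) = 9
r[3] = max(2+9, 9+2, 16+0) = 16
r[4] = max(2+16, 9+9, 16+2, 12+0) = 18
r[5] = max(2+18, 9+16, 16+9, 12+2, 27+0) = 27
r[6] = max(2+27, 9+18, 16+16, 12+9, 27+2, 35+0) = 35
r[7] = max(2+35, 9+27, 16+18, …, 35+2, 18+0) = 37
r[8] = max(2+37, 9+35, 16+27, …, 18+2, 19+0) = 44
r[9] = max(2+44, 9+37, 16+35, …, 19+2, 45+0) = 51
r[10] = max(2+51, 9+44, 16+37, …, 45+2, 42+0) = 54
r[11] = max(2+54, 9+51, 16+44, …, 42+2, 32+0) = 62
Maximum revenue is €62.
Now minimize piece count subject to staying optimal: for each k, pieces[k] = 1 + min over i with p[i]+r[k−i]=r[k] of pieces[k−i].
pieces[8] = 2
pieces[9] = 2
pieces[10] = 2
pieces[11] = 2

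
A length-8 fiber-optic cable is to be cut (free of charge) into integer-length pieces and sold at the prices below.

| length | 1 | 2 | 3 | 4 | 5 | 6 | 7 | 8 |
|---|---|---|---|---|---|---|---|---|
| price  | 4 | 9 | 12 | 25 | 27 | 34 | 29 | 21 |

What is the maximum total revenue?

Consider every possible first cut. R[k] is the best of p[i]+R[k−i] over all sellable i≤k.
R[1] = 4
R[2] = max(4+4, 9+0) = 9
R[3] = max(4+9, 9+4, 12+0) = 13
R[4] = max(4+13, 9+9, 12+4, 25+0) = 25
R[5] = max(4+25, 9+13, 12+9, 25+4, 27+0) = 29
R[6] = max(4+29, 9+25, 12+13, 25+9, 27+4, 34+0) = 34
R[7] = max(4+34, 9+29, 12+25, …, 34+4, 29+0) = 38
R[8] = max(4+38, 9+34, 12+29, …, 29+4, 21+0) = 50
One optimal cutting: 4 + 4 → $25 + $25 = $50.

50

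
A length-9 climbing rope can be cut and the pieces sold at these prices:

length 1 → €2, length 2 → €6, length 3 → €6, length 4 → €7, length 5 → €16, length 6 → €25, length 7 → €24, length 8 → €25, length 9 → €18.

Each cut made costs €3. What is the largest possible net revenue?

28

Let v[k] be the best obtainable value from length k. For each k, try every first piece i and keep the best of price[i] + v[k−i] minus the 3 cut fee when i<k.
v[1] = 2
v[2] = max(2+2-3, 6+0) = 6
v[3] = max(2+6-3, 6+2-3, 6+0) = 6
v[4] = max(2+6-3, 6+6-3, 6+2-3, 7+0) = 9
v[5] = max(2+9-3, 6+6-3, 6+6-3, 7+2-3, 16+0) = 16
v[6] = max(2+16-3, 6+9-3, 6+6-3, 7+6-3, 16+2-3, 25+0) = 25
v[7] = max(2+25-3, 6+16-3, 6+9-3, …, 25+2-3, 24+0) = 24
v[8] = max(2+24-3, 6+25-3, 6+16-3, …, 24+2-3, 25+0) = 28
v[9] = max(2+28-3, 6+24-3, 6+25-3, …, 25+2-3, 18+0) = 28
One optimal plan: pieces 6 + 3 (1 cut) → €31 − €3 = €28.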